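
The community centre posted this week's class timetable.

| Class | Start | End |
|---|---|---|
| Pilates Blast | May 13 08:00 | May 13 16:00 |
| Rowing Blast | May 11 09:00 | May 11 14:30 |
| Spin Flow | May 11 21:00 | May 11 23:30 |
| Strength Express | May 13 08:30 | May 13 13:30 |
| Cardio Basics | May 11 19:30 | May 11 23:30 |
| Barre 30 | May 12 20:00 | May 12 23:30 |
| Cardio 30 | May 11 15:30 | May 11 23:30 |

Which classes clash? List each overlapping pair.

Sorted by start: Rowing Blast, Cardio 30, Cardio Basics, Spin Flow, Barre 30, Pilates Blast, Strength Express.
Cardio 30 starts after Rowing Blast ends, so Rowing Blast has no further overlaps.
Cardio Basics starts before Cardio 30 ends → Cardio 30 and Cardio Basics overlap.
Spin Flow starts before Cardio 30 ends → Cardio 30 and Spin Flow overlap.
Barre 30 starts after Cardio 30 ends, so Cardio 30 has no further overlaps.
Spin Flow starts before Cardio Basics ends → Cardio Basics and Spin Flow overlap.
Barre 30 starts after Cardio Basics ends, so Cardio Basics has no further overlaps.
Barre 30 starts after Spin Flow ends, so Spin Flow has no further overlaps.
Pilates Blast starts after Barre 30 ends, so Barre 30 has no further overlaps.
Strength Express starts before Pilates Blast ends → Pilates Blast and Strength Express overlap.

Cardio 30 & Cardio Basics, Cardio 30 & Spin Flow, Cardio Basics & Spin Flow, Pilates Blast & Strength Express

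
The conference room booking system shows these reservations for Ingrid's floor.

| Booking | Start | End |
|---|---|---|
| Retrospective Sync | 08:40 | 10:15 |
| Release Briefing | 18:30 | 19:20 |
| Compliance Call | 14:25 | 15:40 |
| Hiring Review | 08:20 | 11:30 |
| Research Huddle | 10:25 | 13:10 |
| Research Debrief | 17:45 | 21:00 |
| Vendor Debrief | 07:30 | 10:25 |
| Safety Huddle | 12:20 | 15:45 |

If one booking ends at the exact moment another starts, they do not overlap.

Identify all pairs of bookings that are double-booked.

Compliance Call & Safety Huddle, Hiring Review & Research Huddle, Hiring Review & Retrospective Sync, Hiring Review & Vendor Debrief, Release Briefing & Research Debrief, Research Huddle & Safety Huddle, Retrospective Sync & Vendor Debrief

Sorted by start: Vendor Debrief, Hiring Review, Retrospective Sync, Research Huddle, Safety Huddle, Compliance Call, Research Debrief, Release Briefing.
Hiring Review starts before Vendor Debrief ends → Vendor Debrief and Hiring Review overlap.
Retrospective Sync starts before Vendor Debrief ends → Vendor Debrief and Retrospective Sync overlap.
Research Huddle starts exactly when Vendor Debrief ends (back-to-back, no overlap), so Vendor Debrief has no further overlaps.
Retrospective Sync starts before Hiring Review ends → Hiring Review and Retrospective Sync overlap.
Research Huddle starts before Hiring Review ends → Hiring Review and Research Huddle overlap.
Safety Huddle starts after Hiring Review ends, so Hiring Review has no further overlaps.
Research Huddle starts after Retrospective Sync ends, so Retrospective Sync has no further overlaps.
Safety Huddle starts before Research Huddle ends → Research Huddle and Safety Huddle overlap.
Compliance Call starts after Research Huddle ends, so Research Huddle has no further overlaps.
Compliance Call starts before Safety Huddle ends → Safety Huddle and Compliance Call overlap.
Research Debrief starts after Safety Huddle ends, so Safety Huddle has no further overlaps.
Research Debrief starts after Compliance Call ends, so Compliance Call has no further overlaps.
Release Briefing starts before Research Debrief ends → Research Debrief and Release Briefing overlap.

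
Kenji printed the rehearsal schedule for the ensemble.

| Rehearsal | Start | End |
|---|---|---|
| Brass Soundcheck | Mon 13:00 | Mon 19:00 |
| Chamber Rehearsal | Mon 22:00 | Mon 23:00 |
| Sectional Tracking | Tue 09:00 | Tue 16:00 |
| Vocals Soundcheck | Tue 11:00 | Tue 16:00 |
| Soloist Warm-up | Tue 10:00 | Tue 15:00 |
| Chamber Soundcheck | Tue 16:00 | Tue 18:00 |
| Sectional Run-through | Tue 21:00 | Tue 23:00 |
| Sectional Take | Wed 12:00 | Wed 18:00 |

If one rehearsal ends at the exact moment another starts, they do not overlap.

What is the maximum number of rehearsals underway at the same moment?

3

Sweep the timeline, counting +1 at each start and −1 at each end (ends before starts at a tie):
Mon 13:00 start Brass Soundcheck → 1
Mon 19:00 end Brass Soundcheck → 0
Mon 22:00 start Chamber Rehearsal → 1
Mon 23:00 end Chamber Rehearsal → 0
Tue 09:00 start Sectional Tracking → 1
Tue 10:00 start Soloist Warm-up → 2
Tue 11:00 start Vocals Soundcheck → 3
Tue 15:00 end Soloist Warm-up → 2
Tue 16:00 end Sectional Tracking → 1
Tue 16:00 end Vocals Soundcheck → 0
Tue 16:00 start Chamber Soundcheck → 1
Tue 18:00 end Chamber Soundcheck → 0
Tue 21:00 start Sectional Run-through → 1
Tue 23:00 end Sectional Run-through → 0
Wed 12:00 start Sectional Take → 1
Wed 18:00 end Sectional Take → 0
Peak is 3, at Tue 11:00 (Sectional Tracking, Soloist Warm-up, Vocals Soundcheck).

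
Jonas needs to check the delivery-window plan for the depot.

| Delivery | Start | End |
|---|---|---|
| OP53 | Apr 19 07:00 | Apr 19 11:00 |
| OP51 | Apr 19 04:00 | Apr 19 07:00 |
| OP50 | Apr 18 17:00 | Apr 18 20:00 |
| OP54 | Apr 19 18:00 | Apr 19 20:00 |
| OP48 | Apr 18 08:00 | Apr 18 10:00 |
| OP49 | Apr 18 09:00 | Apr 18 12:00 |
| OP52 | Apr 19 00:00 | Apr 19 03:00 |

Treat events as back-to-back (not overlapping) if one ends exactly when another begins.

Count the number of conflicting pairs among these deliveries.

1

Sorted by start: OP48, OP49, OP50, OP52, OP51, OP53, OP54.
OP49 starts before OP48 ends → OP48 and OP49 overlap.
OP50 starts after OP48 ends; OP48 is clear from here.
OP50 starts after OP49 ends; OP49 is clear from here.
OP52 starts after OP50 ends; OP50 is clear from here.
OP51 starts after OP52 ends; OP52 is clear from here.
OP53 starts exactly when OP51 ends (back-to-back, no overlap); OP51 is clear from here.
OP54 starts after OP53 ends.
Overlapping pairs: OP48 & OP49 — 1 in total.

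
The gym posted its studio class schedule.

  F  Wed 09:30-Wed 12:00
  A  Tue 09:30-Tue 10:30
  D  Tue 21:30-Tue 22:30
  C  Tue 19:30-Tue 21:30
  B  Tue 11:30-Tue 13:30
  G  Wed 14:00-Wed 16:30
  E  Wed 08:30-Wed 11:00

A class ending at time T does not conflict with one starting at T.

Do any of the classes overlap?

Sorted by start: A, B, C, D, E, F, G.
B starts after A ends — done with A.
C starts after B ends — done with B.
D starts exactly when C ends (back-to-back, no overlap) — done with C.
E starts after D ends — done with D.
F starts before E ends → E and F overlap.
That's a conflict, so the schedule is not conflict-free.

Yes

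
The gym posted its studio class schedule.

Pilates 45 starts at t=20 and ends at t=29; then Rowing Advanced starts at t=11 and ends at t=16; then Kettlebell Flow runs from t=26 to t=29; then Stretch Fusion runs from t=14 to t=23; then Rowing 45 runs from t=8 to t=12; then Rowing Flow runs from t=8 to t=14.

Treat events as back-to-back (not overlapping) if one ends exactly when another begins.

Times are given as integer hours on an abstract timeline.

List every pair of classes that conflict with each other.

Sorted by start: Rowing 45, Rowing Flow, Rowing Advanced, Stretch Fusion, Pilates 45, Kettlebell Flow.
Rowing Flow starts before Rowing 45 ends → Rowing 45 and Rowing Flow overlap.
Rowing Advanced starts before Rowing 45 ends → Rowing 45 and Rowing Advanced overlap.
Stretch Fusion starts after Rowing 45 ends — done with Rowing 45.
Rowing Advanced starts before Rowing Flow ends → Rowing Flow and Rowing Advanced overlap.
Stretch Fusion starts exactly when Rowing Flow ends (back-to-back, no overlap) — done with Rowing Flow.
Stretch Fusion starts before Rowing Advanced ends → Rowing Advanced and Stretch Fusion overlap.
Pilates 45 starts after Rowing Advanced ends — done with Rowing Advanced.
Pilates 45 starts before Stretch Fusion ends → Stretch Fusion and Pilates 45 overlap.
Kettlebell Flow starts after Stretch Fusion ends.
Kettlebell Flow starts before Pilates 45 ends → Pilates 45 and Kettlebell Flow overlap.

Kettlebell Flow & Pilates 45, Pilates 45 & Stretch Fusion, Rowing 45 & Rowing Advanced, Rowing 45 & Rowing Flow, Rowing Advanced & Rowing Flow, Rowing Advanced & Stretch Fusion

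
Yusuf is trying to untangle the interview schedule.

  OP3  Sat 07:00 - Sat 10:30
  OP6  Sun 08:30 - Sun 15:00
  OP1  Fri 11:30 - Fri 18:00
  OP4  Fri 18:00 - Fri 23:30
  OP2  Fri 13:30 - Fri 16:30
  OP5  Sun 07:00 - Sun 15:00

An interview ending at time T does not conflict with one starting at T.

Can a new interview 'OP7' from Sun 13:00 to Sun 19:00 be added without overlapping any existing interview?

No — it overlaps OP5, OP6

OP1: ends Fri 18:00 at or before OP7 starts Sun 13:00 → clear.
OP2: ends Fri 16:30 at or before OP7 starts Sun 13:00 → clear.
OP4: ends Fri 23:30 at or before OP7 starts Sun 13:00 → clear.
OP3: ends Sat 10:30 at or before OP7 starts Sun 13:00 → clear.
OP5: starts Sun 07:00 before OP7 ends Sun 19:00, and ends Sun 15:00 after OP7 starts Sun 13:00 → overlap.
OP6: starts Sun 08:30 before OP7 ends Sun 19:00, and ends Sun 15:00 after OP7 starts Sun 13:00 → overlap.
OP7 overlaps OP5, OP6.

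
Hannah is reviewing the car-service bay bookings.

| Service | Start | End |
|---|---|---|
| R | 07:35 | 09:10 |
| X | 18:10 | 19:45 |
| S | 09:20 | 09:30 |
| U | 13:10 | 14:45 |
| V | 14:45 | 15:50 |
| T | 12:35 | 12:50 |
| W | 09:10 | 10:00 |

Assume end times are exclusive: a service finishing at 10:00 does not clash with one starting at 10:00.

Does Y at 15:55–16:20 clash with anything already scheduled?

R: ends 09:10 at or before Y starts 15:55 → clear.
W: ends 10:00 at or before Y starts 15:55 → clear.
S: ends 09:30 at or before Y starts 15:55 → clear.
T: ends 12:50 at or before Y starts 15:55 → clear.
U: ends 14:45 at or before Y starts 15:55 → clear.
V: ends 15:50 at or before Y starts 15:55 → clear.
X: starts 18:10 at or after Y ends 16:20 → clear.

No — it doesn't clash with anything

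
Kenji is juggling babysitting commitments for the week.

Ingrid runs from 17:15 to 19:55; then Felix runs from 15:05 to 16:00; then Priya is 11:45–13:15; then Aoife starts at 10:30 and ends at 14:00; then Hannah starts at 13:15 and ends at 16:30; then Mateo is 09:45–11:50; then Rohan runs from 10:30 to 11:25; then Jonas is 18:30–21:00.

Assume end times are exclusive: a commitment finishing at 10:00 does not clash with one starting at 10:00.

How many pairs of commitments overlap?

Sorted by start: Mateo, Rohan, Aoife, Priya, Hannah, Felix, Ingrid, Jonas.
Rohan starts before Mateo ends → Mateo and Rohan overlap.
Aoife starts before Mateo ends → Mateo and Aoife overlap.
Priya starts before Mateo ends → Mateo and Priya overlap.
Hannah starts after Mateo ends, so nothing later overlaps Mateo either.
Aoife starts before Rohan ends → Rohan and Aoife overlap.
Priya starts after Rohan ends, so nothing later overlaps Rohan either.
Priya starts before Aoife ends → Aoife and Priya overlap.
Hannah starts before Aoife ends → Aoife and Hannah overlap.
Felix starts after Aoife ends, so nothing later overlaps Aoife either.
Hannah starts exactly when Priya ends (back-to-back, no overlap), so nothing later overlaps Priya either.
Felix starts before Hannah ends → Hannah and Felix overlap.
Ingrid starts after Hannah ends, so nothing later overlaps Hannah either.
Ingrid starts after Felix ends, so nothing later overlaps Felix either.
Jonas starts before Ingrid ends → Ingrid and Jonas overlap.
Overlapping pairs: Aoife & Hannah, Aoife & Mateo, Aoife & Priya, Aoife & Rohan, Felix & Hannah, Ingrid & Jonas, Mateo & Priya, Mateo & Rohan — 8 in total.

8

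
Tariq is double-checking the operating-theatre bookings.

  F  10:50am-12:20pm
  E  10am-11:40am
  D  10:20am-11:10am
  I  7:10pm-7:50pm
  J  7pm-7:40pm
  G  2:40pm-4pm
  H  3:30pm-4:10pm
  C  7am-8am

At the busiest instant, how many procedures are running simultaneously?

3

Sort all start/end points and keep a running count:
7am start C → 1
8am end C → 0
10am start E → 1
10:20am start D → 2
10:50am start F → 3
11:10am end D → 2
11:40am end E → 1
12:20pm end F → 0
2:40pm start G → 1
3:30pm start H → 2
4pm end G → 1
4:10pm end H → 0
7pm start J → 1
7:10pm start I → 2
7:40pm end J → 1
7:50pm end I → 0
Peak is 3, at 10:50am (D, E, F).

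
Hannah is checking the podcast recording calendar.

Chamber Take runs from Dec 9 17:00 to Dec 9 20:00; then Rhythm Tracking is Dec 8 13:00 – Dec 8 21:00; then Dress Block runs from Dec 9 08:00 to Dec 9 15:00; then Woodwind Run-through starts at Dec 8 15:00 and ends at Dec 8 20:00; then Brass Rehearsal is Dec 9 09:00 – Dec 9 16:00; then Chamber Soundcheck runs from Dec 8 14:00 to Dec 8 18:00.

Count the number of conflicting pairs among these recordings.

Sorted by start: Rhythm Tracking, Chamber Soundcheck, Woodwind Run-through, Dress Block, Brass Rehearsal, Chamber Take.
Chamber Soundcheck starts before Rhythm Tracking ends → Rhythm Tracking and Chamber Soundcheck overlap.
Woodwind Run-through starts before Rhythm Tracking ends → Rhythm Tracking and Woodwind Run-through overlap.
Dress Block starts after Rhythm Tracking ends — done with Rhythm Tracking.
Woodwind Run-through starts before Chamber Soundcheck ends → Chamber Soundcheck and Woodwind Run-through overlap.
Dress Block starts after Chamber Soundcheck ends — done with Chamber Soundcheck.
Dress Block starts after Woodwind Run-through ends — done with Woodwind Run-through.
Brass Rehearsal starts before Dress Block ends → Dress Block and Brass Rehearsal overlap.
Chamber Take starts after Dress Block ends.
Chamber Take starts after Brass Rehearsal ends.
Overlapping pairs: Brass Rehearsal & Dress Block, Chamber Soundcheck & Rhythm Tracking, Chamber Soundcheck & Woodwind Run-through, Rhythm Tracking & Woodwind Run-through — 4 in total.

4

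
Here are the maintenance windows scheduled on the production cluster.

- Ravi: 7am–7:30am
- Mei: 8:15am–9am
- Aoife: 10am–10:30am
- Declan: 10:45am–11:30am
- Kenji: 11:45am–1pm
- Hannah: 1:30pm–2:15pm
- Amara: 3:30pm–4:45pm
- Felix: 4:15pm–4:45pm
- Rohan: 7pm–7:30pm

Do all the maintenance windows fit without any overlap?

No

Check each pair: they overlap iff neither finishes before the other starts.
Sorted by start: Ravi, Mei, Aoife, Declan, Kenji, Hannah, Amara, Felix, Rohan.
Mei starts after Ravi ends — done with Ravi.
Aoife starts after Mei ends — done with Mei.
Declan starts after Aoife ends — done with Aoife.
Kenji starts after Declan ends — done with Declan.
Hannah starts after Kenji ends — done with Kenji.
Amara starts after Hannah ends — done with Hannah.
Felix starts before Amara ends → Amara and Felix overlap.
That's a conflict, so the schedule is not conflict-free.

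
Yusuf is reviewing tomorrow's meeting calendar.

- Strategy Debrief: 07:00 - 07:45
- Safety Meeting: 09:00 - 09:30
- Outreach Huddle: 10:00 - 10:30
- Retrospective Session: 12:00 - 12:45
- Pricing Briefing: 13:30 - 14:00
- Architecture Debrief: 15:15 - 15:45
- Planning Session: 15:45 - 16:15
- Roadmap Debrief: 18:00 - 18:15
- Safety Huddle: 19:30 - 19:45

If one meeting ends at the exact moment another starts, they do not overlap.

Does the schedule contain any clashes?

No

Sorted by start: Strategy Debrief, Safety Meeting, Outreach Huddle, Retrospective Session, Pricing Briefing, Architecture Debrief, Planning Session, Roadmap Debrief, Safety Huddle.
Safety Meeting starts after Strategy Debrief ends, so nothing later overlaps Strategy Debrief either.
Outreach Huddle starts after Safety Meeting ends, so nothing later overlaps Safety Meeting either.
Retrospective Session starts after Outreach Huddle ends, so nothing later overlaps Outreach Huddle either.
Pricing Briefing starts after Retrospective Session ends, so nothing later overlaps Retrospective Session either.
Architecture Debrief starts after Pricing Briefing ends, so nothing later overlaps Pricing Briefing either.
Planning Session starts exactly when Architecture Debrief ends (back-to-back, no overlap), so nothing later overlaps Architecture Debrief either.
Roadmap Debrief starts after Planning Session ends, so nothing later overlaps Planning Session either.
Safety Huddle starts after Roadmap Debrief ends.
Every pair is clear; the schedule has no overlaps.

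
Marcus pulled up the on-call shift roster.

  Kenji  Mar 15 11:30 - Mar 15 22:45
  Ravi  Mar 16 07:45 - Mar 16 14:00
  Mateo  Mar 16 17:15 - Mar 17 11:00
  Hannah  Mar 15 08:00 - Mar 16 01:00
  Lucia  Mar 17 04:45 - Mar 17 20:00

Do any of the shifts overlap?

Check each pair: they overlap iff neither finishes before the other starts.
Sorted by start: Hannah, Kenji, Ravi, Mateo, Lucia.
Kenji starts before Hannah ends → Hannah and Kenji overlap.
That's a conflict, so the schedule is not conflict-free.

Yes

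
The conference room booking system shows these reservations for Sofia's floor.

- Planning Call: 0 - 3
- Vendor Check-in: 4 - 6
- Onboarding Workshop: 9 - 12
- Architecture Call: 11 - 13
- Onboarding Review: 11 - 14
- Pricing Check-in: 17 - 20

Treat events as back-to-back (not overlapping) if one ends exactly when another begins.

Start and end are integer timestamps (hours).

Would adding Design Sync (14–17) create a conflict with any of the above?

Planning Call: ends 3 at or before Design Sync starts 14 → clear.
Vendor Check-in: ends 6 at or before Design Sync starts 14 → clear.
Onboarding Workshop: ends 12 at or before Design Sync starts 14 → clear.
Architecture Call: ends 13 at or before Design Sync starts 14 → clear.
Onboarding Review: ends 14 at or before Design Sync starts 14 → clear.
Pricing Check-in: starts 17 at or after Design Sync ends 17 → clear.

No — it doesn't clash with anything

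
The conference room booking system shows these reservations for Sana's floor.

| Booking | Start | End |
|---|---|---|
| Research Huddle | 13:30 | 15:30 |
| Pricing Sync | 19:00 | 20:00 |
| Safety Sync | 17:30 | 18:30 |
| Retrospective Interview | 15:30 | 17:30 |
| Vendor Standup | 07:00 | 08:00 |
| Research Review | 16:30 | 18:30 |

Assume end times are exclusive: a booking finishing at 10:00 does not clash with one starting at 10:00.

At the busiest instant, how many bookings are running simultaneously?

Sweep the timeline, counting +1 at each start and −1 at each end (ends before starts at a tie):
07:00 start Vendor Standup → 1
08:00 end Vendor Standup → 0
13:30 start Research Huddle → 1
15:30 end Research Huddle → 0
15:30 start Retrospective Interview → 1
16:30 start Research Review → 2
17:30 end Retrospective Interview → 1
17:30 start Safety Sync → 2
18:30 end Research Review → 1
18:30 end Safety Sync → 0
19:00 start Pricing Sync → 1
20:00 end Pricing Sync → 0
Peak is 2, at 16:30 (Research Review, Retrospective Interview).

2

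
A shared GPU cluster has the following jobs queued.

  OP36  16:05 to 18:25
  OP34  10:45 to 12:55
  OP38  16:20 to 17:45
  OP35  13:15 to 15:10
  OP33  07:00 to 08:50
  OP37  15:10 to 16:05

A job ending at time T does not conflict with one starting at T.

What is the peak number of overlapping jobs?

2

Sweep the timeline, counting +1 at each start and −1 at each end (ends before starts at a tie):
07:00 start OP33 → 1
08:50 end OP33 → 0
10:45 start OP34 → 1
12:55 end OP34 → 0
13:15 start OP35 → 1
15:10 end OP35 → 0
15:10 start OP37 → 1
16:05 end OP37 → 0
16:05 start OP36 → 1
16:20 start OP38 → 2
17:45 end OP38 → 1
18:25 end OP36 → 0
Peak is 2, at 16:20 (OP36, OP38).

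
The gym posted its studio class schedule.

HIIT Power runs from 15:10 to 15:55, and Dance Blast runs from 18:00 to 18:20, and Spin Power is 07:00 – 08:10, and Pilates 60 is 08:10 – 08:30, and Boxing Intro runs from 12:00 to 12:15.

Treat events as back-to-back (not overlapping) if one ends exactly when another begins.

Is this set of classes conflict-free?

Yes

Sorted by start: Spin Power, Pilates 60, Boxing Intro, HIIT Power, Dance Blast.
Pilates 60 starts exactly when Spin Power ends (back-to-back, no overlap) — done with Spin Power.
Boxing Intro starts after Pilates 60 ends — done with Pilates 60.
HIIT Power starts after Boxing Intro ends — done with Boxing Intro.
Dance Blast starts after HIIT Power ends.
Every pair is clear; the schedule has no overlaps.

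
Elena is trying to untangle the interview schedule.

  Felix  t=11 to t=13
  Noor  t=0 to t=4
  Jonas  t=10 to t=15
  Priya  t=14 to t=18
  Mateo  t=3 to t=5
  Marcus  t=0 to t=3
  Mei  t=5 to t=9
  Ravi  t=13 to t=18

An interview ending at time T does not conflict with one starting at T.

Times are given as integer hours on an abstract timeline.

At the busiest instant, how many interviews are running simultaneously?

3

Sort all start/end points and keep a running count:
t=0 start Marcus → 1
t=0 start Noor → 2
t=3 end Marcus → 1
t=3 start Mateo → 2
t=4 end Noor → 1
t=5 end Mateo → 0
t=5 start Mei → 1
t=9 end Mei → 0
t=10 start Jonas → 1
t=11 start Felix → 2
t=13 end Felix → 1
t=13 start Ravi → 2
t=14 start Priya → 3
t=15 end Jonas → 2
t=18 end Priya → 1
t=18 end Ravi → 0
Peak is 3, at t=14 (Jonas, Priya, Ravi).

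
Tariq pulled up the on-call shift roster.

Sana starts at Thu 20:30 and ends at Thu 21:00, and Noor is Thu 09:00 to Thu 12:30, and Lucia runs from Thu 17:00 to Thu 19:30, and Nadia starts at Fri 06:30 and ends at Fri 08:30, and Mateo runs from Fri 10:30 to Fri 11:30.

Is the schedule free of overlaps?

Yes

Sorted by start: Noor, Lucia, Sana, Nadia, Mateo.
Lucia starts after Noor ends; Noor is clear from here.
Sana starts after Lucia ends; Lucia is clear from here.
Nadia starts after Sana ends; Sana is clear from here.
Mateo starts after Nadia ends.
Every pair is clear; the schedule has no overlaps.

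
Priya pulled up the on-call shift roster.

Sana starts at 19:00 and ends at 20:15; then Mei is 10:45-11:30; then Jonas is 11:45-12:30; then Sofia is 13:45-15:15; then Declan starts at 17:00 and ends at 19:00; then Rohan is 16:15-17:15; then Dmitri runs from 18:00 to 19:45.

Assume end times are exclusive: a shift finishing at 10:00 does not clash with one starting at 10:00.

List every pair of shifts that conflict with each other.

Declan & Dmitri, Declan & Rohan, Dmitri & Sana

Two intervals overlap when each starts before the other ends.
Sorted by start: Mei, Jonas, Sofia, Rohan, Declan, Dmitri, Sana.
Jonas starts after Mei ends; Mei is clear from here.
Sofia starts after Jonas ends; Jonas is clear from here.
Rohan starts after Sofia ends; Sofia is clear from here.
Declan starts before Rohan ends → Rohan and Declan overlap.
Dmitri starts after Rohan ends; Rohan is clear from here.
Dmitri starts before Declan ends → Declan and Dmitri overlap.
Sana starts exactly when Declan ends (back-to-back, no overlap).
Sana starts before Dmitri ends → Dmitri and Sana overlap.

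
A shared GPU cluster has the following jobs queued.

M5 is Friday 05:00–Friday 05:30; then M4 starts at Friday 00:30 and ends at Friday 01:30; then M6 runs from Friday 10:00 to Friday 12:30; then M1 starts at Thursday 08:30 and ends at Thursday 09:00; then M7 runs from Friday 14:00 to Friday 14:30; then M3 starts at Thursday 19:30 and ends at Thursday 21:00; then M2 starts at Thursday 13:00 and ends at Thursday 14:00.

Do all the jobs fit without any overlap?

Yes

Sorted by start: M1, M2, M3, M4, M5, M6, M7.
M2 starts after M1 ends, so nothing later overlaps M1 either.
M3 starts after M2 ends, so nothing later overlaps M2 either.
M4 starts after M3 ends, so nothing later overlaps M3 either.
M5 starts after M4 ends, so nothing later overlaps M4 either.
M6 starts after M5 ends, so nothing later overlaps M5 either.
M7 starts after M6 ends.
Every pair is clear; the schedule has no overlaps.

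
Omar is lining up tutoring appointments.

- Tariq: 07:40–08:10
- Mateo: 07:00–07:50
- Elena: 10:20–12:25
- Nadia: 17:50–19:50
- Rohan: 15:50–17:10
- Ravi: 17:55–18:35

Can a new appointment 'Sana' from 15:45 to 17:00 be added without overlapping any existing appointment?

No — it overlaps Rohan

Mateo: ends 07:50 at or before Sana starts 15:45 → clear.
Tariq: ends 08:10 at or before Sana starts 15:45 → clear.
Elena: ends 12:25 at or before Sana starts 15:45 → clear.
Rohan: starts 15:50 before Sana ends 17:00, and ends 17:10 after Sana starts 15:45 → overlap.
Nadia: starts 17:50 at or after Sana ends 17:00 → clear.
Ravi: starts 17:55 at or after Sana ends 17:00 → clear.
Sana overlaps Rohan.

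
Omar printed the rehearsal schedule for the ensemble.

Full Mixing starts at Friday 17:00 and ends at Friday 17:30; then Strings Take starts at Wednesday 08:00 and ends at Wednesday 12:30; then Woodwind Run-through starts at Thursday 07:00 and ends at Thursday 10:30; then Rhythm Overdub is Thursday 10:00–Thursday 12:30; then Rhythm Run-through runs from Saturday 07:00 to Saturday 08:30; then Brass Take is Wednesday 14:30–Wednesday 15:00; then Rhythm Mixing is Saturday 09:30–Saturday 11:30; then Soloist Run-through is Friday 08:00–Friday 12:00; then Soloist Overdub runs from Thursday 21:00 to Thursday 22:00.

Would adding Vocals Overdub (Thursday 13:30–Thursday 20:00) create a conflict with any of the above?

No — it doesn't clash with anything

Strings Take: ends Wednesday 12:30 at or before Vocals Overdub starts Thursday 13:30 → clear.
Brass Take: ends Wednesday 15:00 at or before Vocals Overdub starts Thursday 13:30 → clear.
Woodwind Run-through: ends Thursday 10:30 at or before Vocals Overdub starts Thursday 13:30 → clear.
Rhythm Overdub: ends Thursday 12:30 at or before Vocals Overdub starts Thursday 13:30 → clear.
Soloist Overdub: starts Thursday 21:00 at or after Vocals Overdub ends Thursday 20:00 → clear.
Soloist Run-through: starts Friday 08:00 at or after Vocals Overdub ends Thursday 20:00 → clear.
Full Mixing: starts Friday 17:00 at or after Vocals Overdub ends Thursday 20:00 → clear.
Rhythm Run-through: starts Saturday 07:00 at or after Vocals Overdub ends Thursday 20:00 → clear.
Rhythm Mixing: starts Saturday 09:30 at or after Vocals Overdub ends Thursday 20:00 → clear.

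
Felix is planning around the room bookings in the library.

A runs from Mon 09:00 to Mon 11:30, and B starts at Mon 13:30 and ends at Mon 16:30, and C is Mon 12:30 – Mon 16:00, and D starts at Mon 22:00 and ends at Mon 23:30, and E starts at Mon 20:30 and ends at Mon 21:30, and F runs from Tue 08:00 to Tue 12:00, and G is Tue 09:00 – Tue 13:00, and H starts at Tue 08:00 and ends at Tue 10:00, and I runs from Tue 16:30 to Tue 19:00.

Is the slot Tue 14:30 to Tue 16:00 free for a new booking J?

A: ends Mon 11:30 at or before J starts Tue 14:30 → clear.
C: ends Mon 16:00 at or before J starts Tue 14:30 → clear.
B: ends Mon 16:30 at or before J starts Tue 14:30 → clear.
E: ends Mon 21:30 at or before J starts Tue 14:30 → clear.
D: ends Mon 23:30 at or before J starts Tue 14:30 → clear.
F: ends Tue 12:00 at or before J starts Tue 14:30 → clear.
H: ends Tue 10:00 at or before J starts Tue 14:30 → clear.
G: ends Tue 13:00 at or before J starts Tue 14:30 → clear.
I: starts Tue 16:30 at or after J ends Tue 16:00 → clear.

Yes — the slot is free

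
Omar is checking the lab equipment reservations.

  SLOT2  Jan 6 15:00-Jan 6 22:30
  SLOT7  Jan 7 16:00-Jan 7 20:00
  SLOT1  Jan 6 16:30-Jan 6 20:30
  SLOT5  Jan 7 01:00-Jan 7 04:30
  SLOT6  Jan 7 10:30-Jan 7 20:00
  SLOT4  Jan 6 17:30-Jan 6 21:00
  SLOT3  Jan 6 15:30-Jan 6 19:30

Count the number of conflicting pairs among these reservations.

Sorted by start: SLOT2, SLOT3, SLOT1, SLOT4, SLOT5, SLOT6, SLOT7.
SLOT3 starts before SLOT2 ends → SLOT2 and SLOT3 overlap.
SLOT1 starts before SLOT2 ends → SLOT2 and SLOT1 overlap.
SLOT4 starts before SLOT2 ends → SLOT2 and SLOT4 overlap.
SLOT5 starts after SLOT2 ends; SLOT2 is clear from here.
SLOT1 starts before SLOT3 ends → SLOT3 and SLOT1 overlap.
SLOT4 starts before SLOT3 ends → SLOT3 and SLOT4 overlap.
SLOT5 starts after SLOT3 ends; SLOT3 is clear from here.
SLOT4 starts before SLOT1 ends → SLOT1 and SLOT4 overlap.
SLOT5 starts after SLOT1 ends; SLOT1 is clear from here.
SLOT5 starts after SLOT4 ends; SLOT4 is clear from here.
SLOT6 starts after SLOT5 ends; SLOT5 is clear from here.
SLOT7 starts before SLOT6 ends → SLOT6 and SLOT7 overlap.
Overlapping pairs: SLOT1 & SLOT2, SLOT1 & SLOT3, SLOT1 & SLOT4, SLOT2 & SLOT3, SLOT2 & SLOT4, SLOT3 & SLOT4, SLOT6 & SLOT7 — 7 in total.

7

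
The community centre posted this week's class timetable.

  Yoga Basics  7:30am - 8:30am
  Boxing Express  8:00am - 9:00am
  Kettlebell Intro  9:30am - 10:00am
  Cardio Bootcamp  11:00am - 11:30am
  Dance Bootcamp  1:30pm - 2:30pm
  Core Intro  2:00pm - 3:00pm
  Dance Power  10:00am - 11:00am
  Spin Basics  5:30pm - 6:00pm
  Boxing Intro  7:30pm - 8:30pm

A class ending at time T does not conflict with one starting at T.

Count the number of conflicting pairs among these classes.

Check each pair: they overlap iff neither finishes before the other starts.
Sorted by start: Yoga Basics, Boxing Express, Kettlebell Intro, Dance Power, Cardio Bootcamp, Dance Bootcamp, Core Intro, Spin Basics, Boxing Intro.
Boxing Express starts before Yoga Basics ends → Yoga Basics and Boxing Express overlap.
Kettlebell Intro starts after Yoga Basics ends; Yoga Basics is clear from here.
Kettlebell Intro starts after Boxing Express ends; Boxing Express is clear from here.
Dance Power starts exactly when Kettlebell Intro ends (back-to-back, no overlap); Kettlebell Intro is clear from here.
Cardio Bootcamp starts exactly when Dance Power ends (back-to-back, no overlap); Dance Power is clear from here.
Dance Bootcamp starts after Cardio Bootcamp ends; Cardio Bootcamp is clear from here.
Core Intro starts before Dance Bootcamp ends → Dance Bootcamp and Core Intro overlap.
Spin Basics starts after Dance Bootcamp ends; Dance Bootcamp is clear from here.
Spin Basics starts after Core Intro ends; Core Intro is clear from here.
Boxing Intro starts after Spin Basics ends.
Overlapping pairs: Boxing Express & Yoga Basics, Core Intro & Dance Bootcamp — 2 in total.

2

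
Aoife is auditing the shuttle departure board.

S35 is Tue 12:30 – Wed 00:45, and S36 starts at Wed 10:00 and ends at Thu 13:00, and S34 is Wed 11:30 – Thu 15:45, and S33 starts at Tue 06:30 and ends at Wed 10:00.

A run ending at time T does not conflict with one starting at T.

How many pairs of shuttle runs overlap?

2

Check each pair: they overlap iff neither finishes before the other starts.
Sorted by start: S33, S35, S36, S34.
S35 starts before S33 ends → S33 and S35 overlap.
S36 starts exactly when S33 ends (back-to-back, no overlap) — done with S33.
S36 starts after S35 ends — done with S35.
S34 starts before S36 ends → S36 and S34 overlap.
Overlapping pairs: S33 & S35, S34 & S36 — 2 in total.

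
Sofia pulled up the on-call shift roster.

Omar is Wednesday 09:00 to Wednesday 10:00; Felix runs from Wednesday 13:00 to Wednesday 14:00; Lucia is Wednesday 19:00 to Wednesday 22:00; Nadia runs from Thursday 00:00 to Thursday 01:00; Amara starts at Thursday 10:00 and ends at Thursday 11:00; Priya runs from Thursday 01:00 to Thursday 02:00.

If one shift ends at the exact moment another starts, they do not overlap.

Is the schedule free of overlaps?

Yes

Sorted by start: Omar, Felix, Lucia, Nadia, Priya, Amara.
Felix starts after Omar ends, so nothing later overlaps Omar either.
Lucia starts after Felix ends, so nothing later overlaps Felix either.
Nadia starts after Lucia ends, so nothing later overlaps Lucia either.
Priya starts exactly when Nadia ends (back-to-back, no overlap), so nothing later overlaps Nadia either.
Amara starts after Priya ends.
Every pair is clear; the schedule has no overlaps.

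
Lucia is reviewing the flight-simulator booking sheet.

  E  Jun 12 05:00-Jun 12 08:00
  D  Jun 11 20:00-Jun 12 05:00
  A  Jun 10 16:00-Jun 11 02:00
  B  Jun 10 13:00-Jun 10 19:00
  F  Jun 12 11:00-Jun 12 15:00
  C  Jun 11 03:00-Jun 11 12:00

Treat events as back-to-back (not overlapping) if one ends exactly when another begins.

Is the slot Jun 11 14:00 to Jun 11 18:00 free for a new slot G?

Yes — the slot is free

B: ends Jun 10 19:00 at or before G starts Jun 11 14:00 → clear.
A: ends Jun 11 02:00 at or before G starts Jun 11 14:00 → clear.
C: ends Jun 11 12:00 at or before G starts Jun 11 14:00 → clear.
D: starts Jun 11 20:00 at or after G ends Jun 11 18:00 → clear.
E: starts Jun 12 05:00 at or after G ends Jun 11 18:00 → clear.
F: starts Jun 12 11:00 at or after G ends Jun 11 18:00 → clear.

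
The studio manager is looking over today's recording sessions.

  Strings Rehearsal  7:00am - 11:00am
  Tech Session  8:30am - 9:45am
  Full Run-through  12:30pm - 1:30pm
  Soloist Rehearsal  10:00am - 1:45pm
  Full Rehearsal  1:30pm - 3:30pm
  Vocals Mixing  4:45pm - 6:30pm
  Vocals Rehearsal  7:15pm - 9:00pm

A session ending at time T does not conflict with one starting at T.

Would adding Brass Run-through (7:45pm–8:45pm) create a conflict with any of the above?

Strings Rehearsal: ends 11:00am at or before Brass Run-through starts 7:45pm → clear.
Tech Session: ends 9:45am at or before Brass Run-through starts 7:45pm → clear.
Soloist Rehearsal: ends 1:45pm at or before Brass Run-through starts 7:45pm → clear.
Full Run-through: ends 1:30pm at or before Brass Run-through starts 7:45pm → clear.
Full Rehearsal: ends 3:30pm at or before Brass Run-through starts 7:45pm → clear.
Vocals Mixing: ends 6:30pm at or before Brass Run-through starts 7:45pm → clear.
Vocals Rehearsal: starts 7:15pm before Brass Run-through ends 8:45pm, and ends 9:00pm after Brass Run-through starts 7:45pm → overlap.
Brass Run-through overlaps Vocals Rehearsal.

Yes — it overlaps Vocals Rehearsal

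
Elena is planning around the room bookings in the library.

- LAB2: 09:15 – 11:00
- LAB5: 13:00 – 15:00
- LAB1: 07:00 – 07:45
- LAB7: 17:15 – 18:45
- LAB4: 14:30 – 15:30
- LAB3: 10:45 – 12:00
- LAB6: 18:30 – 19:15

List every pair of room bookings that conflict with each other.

Sorted by start: LAB1, LAB2, LAB3, LAB5, LAB4, LAB7, LAB6.
LAB2 starts after LAB1 ends; LAB1 is clear from here.
LAB3 starts before LAB2 ends → LAB2 and LAB3 overlap.
LAB5 starts after LAB2 ends; LAB2 is clear from here.
LAB5 starts after LAB3 ends; LAB3 is clear from here.
LAB4 starts before LAB5 ends → LAB5 and LAB4 overlap.
LAB7 starts after LAB5 ends; LAB5 is clear from here.
LAB7 starts after LAB4 ends; LAB4 is clear from here.
LAB6 starts before LAB7 ends → LAB7 and LAB6 overlap.

LAB2 & LAB3, LAB4 & LAB5, LAB6 & LAB7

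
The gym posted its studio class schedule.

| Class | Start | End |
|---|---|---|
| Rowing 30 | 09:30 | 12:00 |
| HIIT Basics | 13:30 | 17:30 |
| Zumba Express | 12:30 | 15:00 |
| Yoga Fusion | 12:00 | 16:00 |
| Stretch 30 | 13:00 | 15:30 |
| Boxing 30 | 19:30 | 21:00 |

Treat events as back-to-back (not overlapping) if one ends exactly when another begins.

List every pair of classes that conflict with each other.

HIIT Basics & Stretch 30, HIIT Basics & Yoga Fusion, HIIT Basics & Zumba Express, Stretch 30 & Yoga Fusion, Stretch 30 & Zumba Express, Yoga Fusion & Zumba Express

Check each pair: they overlap iff neither finishes before the other starts.
Sorted by start: Rowing 30, Yoga Fusion, Zumba Express, Stretch 30, HIIT Basics, Boxing 30.
Yoga Fusion starts exactly when Rowing 30 ends (back-to-back, no overlap); Rowing 30 is clear from here.
Zumba Express starts before Yoga Fusion ends → Yoga Fusion and Zumba Express overlap.
Stretch 30 starts before Yoga Fusion ends → Yoga Fusion and Stretch 30 overlap.
HIIT Basics starts before Yoga Fusion ends → Yoga Fusion and HIIT Basics overlap.
Boxing 30 starts after Yoga Fusion ends.
Stretch 30 starts before Zumba Express ends → Zumba Express and Stretch 30 overlap.
HIIT Basics starts before Zumba Express ends → Zumba Express and HIIT Basics overlap.
Boxing 30 starts after Zumba Express ends.
HIIT Basics starts before Stretch 30 ends → Stretch 30 and HIIT Basics overlap.
Boxing 30 starts after Stretch 30 ends.
Boxing 30 starts after HIIT Basics ends.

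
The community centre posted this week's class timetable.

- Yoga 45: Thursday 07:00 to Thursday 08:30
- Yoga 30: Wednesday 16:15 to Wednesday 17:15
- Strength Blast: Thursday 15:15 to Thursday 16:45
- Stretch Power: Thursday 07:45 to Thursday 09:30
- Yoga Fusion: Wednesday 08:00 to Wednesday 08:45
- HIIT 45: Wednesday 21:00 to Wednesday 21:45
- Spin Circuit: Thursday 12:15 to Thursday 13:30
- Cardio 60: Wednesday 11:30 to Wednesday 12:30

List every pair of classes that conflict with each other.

Stretch Power & Yoga 45

Sorted by start: Yoga Fusion, Cardio 60, Yoga 30, HIIT 45, Yoga 45, Stretch Power, Spin Circuit, Strength Blast.
Cardio 60 starts after Yoga Fusion ends — done with Yoga Fusion.
Yoga 30 starts after Cardio 60 ends — done with Cardio 60.
HIIT 45 starts after Yoga 30 ends — done with Yoga 30.
Yoga 45 starts after HIIT 45 ends — done with HIIT 45.
Stretch Power starts before Yoga 45 ends → Yoga 45 and Stretch Power overlap.
Spin Circuit starts after Yoga 45 ends — done with Yoga 45.
Spin Circuit starts after Stretch Power ends — done with Stretch Power.
Strength Blast starts after Spin Circuit ends.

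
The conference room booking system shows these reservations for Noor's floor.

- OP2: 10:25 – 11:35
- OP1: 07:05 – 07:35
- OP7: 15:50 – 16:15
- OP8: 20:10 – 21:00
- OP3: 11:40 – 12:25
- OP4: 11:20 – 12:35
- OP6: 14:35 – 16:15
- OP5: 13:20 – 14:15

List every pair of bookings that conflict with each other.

Sorted by start: OP1, OP2, OP4, OP3, OP5, OP6, OP7, OP8.
OP2 starts after OP1 ends, so OP1 has no further overlaps.
OP4 starts before OP2 ends → OP2 and OP4 overlap.
OP3 starts after OP2 ends, so OP2 has no further overlaps.
OP3 starts before OP4 ends → OP4 and OP3 overlap.
OP5 starts after OP4 ends, so OP4 has no further overlaps.
OP5 starts after OP3 ends, so OP3 has no further overlaps.
OP6 starts after OP5 ends, so OP5 has no further overlaps.
OP7 starts before OP6 ends → OP6 and OP7 overlap.
OP8 starts after OP6 ends.
OP8 starts after OP7 ends.

OP2 & OP4, OP3 & OP4, OP6 & OP7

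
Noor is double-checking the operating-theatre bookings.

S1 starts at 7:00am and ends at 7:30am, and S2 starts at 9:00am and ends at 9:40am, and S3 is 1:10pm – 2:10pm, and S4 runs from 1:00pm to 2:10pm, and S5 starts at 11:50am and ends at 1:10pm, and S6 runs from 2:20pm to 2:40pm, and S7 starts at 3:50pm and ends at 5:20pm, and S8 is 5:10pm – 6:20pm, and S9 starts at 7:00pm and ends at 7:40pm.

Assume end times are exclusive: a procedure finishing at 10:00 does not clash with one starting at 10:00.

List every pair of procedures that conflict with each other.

Two intervals overlap when each starts before the other ends.
Sorted by start: S1, S2, S5, S4, S3, S6, S7, S8, S9.
S2 starts after S1 ends — done with S1.
S5 starts after S2 ends — done with S2.
S4 starts before S5 ends → S5 and S4 overlap.
S3 starts exactly when S5 ends (back-to-back, no overlap) — done with S5.
S3 starts before S4 ends → S4 and S3 overlap.
S6 starts after S4 ends — done with S4.
S6 starts after S3 ends — done with S3.
S7 starts after S6 ends — done with S6.
S8 starts before S7 ends → S7 and S8 overlap.
S9 starts after S7 ends.
S9 starts after S8 ends.

S3 & S4, S4 & S5, S7 & S8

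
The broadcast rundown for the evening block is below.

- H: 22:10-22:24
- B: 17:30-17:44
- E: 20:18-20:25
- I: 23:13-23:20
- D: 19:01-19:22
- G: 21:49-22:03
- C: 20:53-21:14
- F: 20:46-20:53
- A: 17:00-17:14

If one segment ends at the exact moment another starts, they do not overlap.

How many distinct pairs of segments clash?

0

Sorted by start: A, B, D, E, F, C, G, H, I.
B starts after A ends — done with A.
D starts after B ends — done with B.
E starts after D ends — done with D.
F starts after E ends — done with E.
C starts exactly when F ends (back-to-back, no overlap) — done with F.
G starts after C ends — done with C.
H starts after G ends — done with G.
I starts after H ends.
No pair overlaps.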